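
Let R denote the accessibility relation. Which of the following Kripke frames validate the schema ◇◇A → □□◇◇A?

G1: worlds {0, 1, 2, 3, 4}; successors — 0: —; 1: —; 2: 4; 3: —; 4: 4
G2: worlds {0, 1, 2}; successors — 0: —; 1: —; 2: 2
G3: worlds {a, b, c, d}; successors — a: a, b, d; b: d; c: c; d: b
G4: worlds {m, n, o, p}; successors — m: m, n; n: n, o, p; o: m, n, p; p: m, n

The schema corresponds to a generalized confluence (Geach) condition: ∀x ∀y ∀z ((xR²y ∧ xR²z) → ∃w (y = w ∧ zR²w)).
G1: holds.
G2: holds.
G3: fails — aR²a, aR²b but no w with a=w and bR²w.
G4: holds.

G1, G2, G4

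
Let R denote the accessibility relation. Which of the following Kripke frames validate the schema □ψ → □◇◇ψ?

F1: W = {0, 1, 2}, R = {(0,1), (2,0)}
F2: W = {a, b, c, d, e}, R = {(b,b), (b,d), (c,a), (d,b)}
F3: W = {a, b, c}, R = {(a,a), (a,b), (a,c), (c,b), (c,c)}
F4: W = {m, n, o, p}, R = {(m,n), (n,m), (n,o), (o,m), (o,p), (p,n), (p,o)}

F4

Frame correspondent (Sahlqvist): ∀x ∀z (xRz → ∃w (xRw ∧ zR²w)) — i.e. a generalized confluence (Geach) condition.
F1: fails — 0R1 but no w with 0Rw and 1R²w.
F2: fails — cRa but no w with cRw and aR²w.
F3: fails — aRb but no w with aRw and bR²w.
F4: condition met.
Valid on: F4.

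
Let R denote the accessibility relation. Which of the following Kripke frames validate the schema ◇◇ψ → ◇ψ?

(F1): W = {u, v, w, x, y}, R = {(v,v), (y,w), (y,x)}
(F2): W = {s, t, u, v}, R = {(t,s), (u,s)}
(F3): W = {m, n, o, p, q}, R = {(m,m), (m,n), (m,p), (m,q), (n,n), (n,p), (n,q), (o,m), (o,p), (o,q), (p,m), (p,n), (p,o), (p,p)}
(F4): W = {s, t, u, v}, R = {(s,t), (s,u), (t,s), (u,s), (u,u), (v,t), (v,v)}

(F1), (F2)

This is the axiom for transitivity; its first-order frame correspondent is ∀x ∀y ∀z (Rxy ∧ Ryz → Rxz).
(F1): satisfies the condition.
(F2): satisfies the condition.
(F3): fails — Rom and Rmn but not Ron.
(F4): fails — Rus and Rst but not Rut.
Valid on: (F1), (F2).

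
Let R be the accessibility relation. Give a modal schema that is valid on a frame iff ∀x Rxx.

The condition is reflexivity. The T schema □s → s defines it.
Suppose □s→s is valid. At any x set V(s)={w : Rxw}. Then □s holds at x, so s holds at x, i.e. Rxx.

□s → s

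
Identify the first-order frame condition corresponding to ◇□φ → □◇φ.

convergence: ∀x ∀y ∀z (Rxy ∧ Rxz → ∃w (Ryw ∧ Rzw))

Suppose ◇□φ→□◇φ is valid. Take Rxy, Rxz and set V(φ)={w : Ryw}. Then □φ at y so ◇□φ at x, so □◇φ at x, so ◇φ at z, giving w with Rzw and Ryw.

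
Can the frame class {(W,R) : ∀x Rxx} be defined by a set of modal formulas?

This is a Sahlqvist condition; the T axiom □p → p defines it.

Yes — defined by □p → p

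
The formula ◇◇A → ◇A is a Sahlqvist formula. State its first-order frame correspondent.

This schema is equivalent to the 4 axiom □A → □□A.
It corresponds to transitivity: ∀x ∀y ∀z (Rxy ∧ Ryz → Rxz).

transitivity: ∀x ∀y ∀z (Rxy ∧ Ryz → Rxz)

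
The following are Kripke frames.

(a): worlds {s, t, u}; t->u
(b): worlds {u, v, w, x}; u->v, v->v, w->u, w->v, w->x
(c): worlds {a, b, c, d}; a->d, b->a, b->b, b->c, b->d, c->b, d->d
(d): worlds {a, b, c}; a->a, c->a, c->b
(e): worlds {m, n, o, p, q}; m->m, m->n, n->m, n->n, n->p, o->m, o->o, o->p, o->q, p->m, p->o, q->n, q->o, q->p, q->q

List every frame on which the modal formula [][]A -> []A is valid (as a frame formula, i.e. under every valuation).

(c), (e)

This is the axiom for density; its first-order frame correspondent is forall x forall y (Rxy -> exists z (Rxz & Rzy)).
(a): fails — Rtu but no z with Rtz and Rzu.
(b): fails — Rwu but no z with Rwz and Rzu.
(c): satisfies the condition.
(d): fails — Rcb but no z with Rcz and Rzb.
(e): satisfies the condition.
Valid on: (c), (e).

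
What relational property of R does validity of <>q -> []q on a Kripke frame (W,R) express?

Partial functionality

Suppose ◇q→□q is valid. Take Rxy, Rxz and set V(q)={y}. Then ◇q at x, so □q at x, so q at z, i.e. z=y.
The converse is a direct semantic check.
So the correspondent is partial functionality.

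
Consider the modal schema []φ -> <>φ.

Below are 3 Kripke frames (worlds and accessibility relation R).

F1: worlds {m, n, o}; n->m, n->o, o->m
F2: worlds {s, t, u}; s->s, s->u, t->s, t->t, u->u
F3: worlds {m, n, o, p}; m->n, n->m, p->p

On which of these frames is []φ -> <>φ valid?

The schema corresponds to seriality: forall x exists y Rxy.
F1: fails — world m has no successor.
F2: satisfies the condition.
F3: fails — world o has no successor.
Valid on: F2.

F2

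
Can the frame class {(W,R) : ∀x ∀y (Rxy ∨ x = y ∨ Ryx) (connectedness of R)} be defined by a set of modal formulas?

Not definable by any modal formula

Any modally definable frame class is closed under disjoint unions.
Take 4 disjoint single-world reflexive frames: each is trivially connected, but their disjoint union has 4 worlds with no edge between distinct components, so it is not connected.
So no modal formula (or set of formulas) defines exactly the connected frames.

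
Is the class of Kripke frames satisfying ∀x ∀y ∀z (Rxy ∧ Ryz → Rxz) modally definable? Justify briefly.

Yes, by □r → □□r

This is a Sahlqvist condition; the 4 axiom □r → □□r defines it.
Suppose □r→□□r is valid. Take Rxy, Ryz and set V(r)={w : Rxw}. Then □r at x, so □□r at x, so □r at y, so r at z, i.e. Rxz.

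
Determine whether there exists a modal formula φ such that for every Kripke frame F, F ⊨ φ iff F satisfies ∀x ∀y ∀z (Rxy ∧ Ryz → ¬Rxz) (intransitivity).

Not modally definable

Any modally definable frame class is closed under surjective bounded morphisms.
The 7-cycle (worlds w0,w1,w2,w3,w4,w5,w6 with w0→w1→w2→w3→w4→w5→w6→w0) is intransitive. Mapping every world to a single reflexive point • is a surjective bounded morphism; the reflexive point is not intransitive (R••∧R•• but R••).
So no modal formula (or set of formulas) defines exactly the intransitive frames.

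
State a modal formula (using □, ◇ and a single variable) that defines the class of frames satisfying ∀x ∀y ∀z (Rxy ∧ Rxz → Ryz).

◇p → □◇p

A defining formula is ◇p → □◇p (the 5 axiom).
Suppose ◇p→□◇p is valid. Take Rxy, Rxz and set V(p)={y}. Then ◇p at x, so □◇p at x, so ◇p at z, so some w with Rzw has p; w=y, i.e. Rzy. By symmetry of the argument, Ryz.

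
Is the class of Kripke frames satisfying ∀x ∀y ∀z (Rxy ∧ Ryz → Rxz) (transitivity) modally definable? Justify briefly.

Yes: it is transitivity, defined by the 4 schema □p → □□p.

Yes, by □p → □□p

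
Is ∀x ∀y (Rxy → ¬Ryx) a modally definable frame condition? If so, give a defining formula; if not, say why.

If a class were modally definable it would be closed under surjective bounded morphisms (Goldblatt–Thomason).
The 4-cycle (worlds w0,w1,w2,w3 with w0→w1→w2→w3→w0) is asymmetric. Mapping every world to a single reflexive point • is a surjective bounded morphism, and the reflexive point is not asymmetric (R•• but asymmetry requires ¬R••).
So the class is not modally definable.

Not definable by any modal formula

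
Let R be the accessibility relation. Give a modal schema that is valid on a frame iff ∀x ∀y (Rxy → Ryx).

s → □◇s

A defining formula is s → □◇s (the B axiom).
Suppose s→□◇s is valid. Take Rxy and set V(s)={x}. Then s at x, so □◇s at x, so ◇s at y, so some z with Ryz has s; z=x, i.e. Ryx.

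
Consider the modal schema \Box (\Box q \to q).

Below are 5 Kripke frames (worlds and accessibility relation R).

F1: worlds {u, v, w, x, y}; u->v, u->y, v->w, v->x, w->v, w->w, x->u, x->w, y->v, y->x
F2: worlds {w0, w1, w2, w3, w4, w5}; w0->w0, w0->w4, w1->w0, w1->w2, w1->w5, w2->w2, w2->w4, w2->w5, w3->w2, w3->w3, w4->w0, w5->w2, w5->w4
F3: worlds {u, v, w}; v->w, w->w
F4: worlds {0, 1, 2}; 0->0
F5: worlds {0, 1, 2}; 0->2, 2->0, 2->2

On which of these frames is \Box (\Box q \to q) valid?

The schema corresponds to shift-reflexivity: \forall x \forall y (Rxy \to Ryy).
F1: fails — Ruv but not Rvv.
F2: fails — Rw1w5 but not Rw5w5.
F3: holds.
F4: holds.
F5: fails — R20 but not R00.
Valid on: F3, F4.

F3, F4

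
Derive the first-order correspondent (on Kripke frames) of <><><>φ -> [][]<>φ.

This is a Sahlqvist (Geach-type) schema ◇^3□^0φ → □^2◇^1φ.
Minimal-valuation argument: fix x; take any y with xR^3y and any z with xR^2z. Set V(φ) to the set of worlds R-reachable from y in exactly 0 steps. Then □^0φ holds at y, so the antecedent holds at x; validity forces ◇^1φ at z, giving a w with zR^1w and yR^0w.
First-order correspondent: forall x forall y forall z ((x R^3 y & x R^2 z) -> exists w (y = w & zRw)).

forall x forall y forall z ((x R^3 y & x R^2 z) -> exists w (y = w & zRw))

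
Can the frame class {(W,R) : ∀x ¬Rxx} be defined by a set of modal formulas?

Modal frame validity is preserved under surjective bounded morphisms.
The 2-cycle (worlds a,b with a→b→a) is irreflexive, and the map sending every world to a single reflexive point • is a surjective bounded morphism (forth: every edge maps to (•,•); back: every world has a successor). So any modal formula valid on the 2-cycle is also valid on the reflexive point, which is not irreflexive.
So no modal formula (or set of formulas) defines exactly the irreflexive frames.

Not definable by any modal formula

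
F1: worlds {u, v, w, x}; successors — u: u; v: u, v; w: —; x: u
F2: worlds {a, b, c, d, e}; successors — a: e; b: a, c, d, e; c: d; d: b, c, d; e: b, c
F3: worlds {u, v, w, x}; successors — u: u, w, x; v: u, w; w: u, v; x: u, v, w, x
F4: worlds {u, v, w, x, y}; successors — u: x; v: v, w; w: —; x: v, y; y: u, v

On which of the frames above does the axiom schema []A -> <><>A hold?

F3

The schema corresponds to a generalized confluence (Geach) condition: forall x exists w (xRw & x R^2 w).
F1: fails — at w but no t with wRt and wR²t.
F2: fails — at a but no w with aRw and aR²w.
F3: ✓.
F4: fails — at u but no t with uRt and uR²t.
Valid on: F3.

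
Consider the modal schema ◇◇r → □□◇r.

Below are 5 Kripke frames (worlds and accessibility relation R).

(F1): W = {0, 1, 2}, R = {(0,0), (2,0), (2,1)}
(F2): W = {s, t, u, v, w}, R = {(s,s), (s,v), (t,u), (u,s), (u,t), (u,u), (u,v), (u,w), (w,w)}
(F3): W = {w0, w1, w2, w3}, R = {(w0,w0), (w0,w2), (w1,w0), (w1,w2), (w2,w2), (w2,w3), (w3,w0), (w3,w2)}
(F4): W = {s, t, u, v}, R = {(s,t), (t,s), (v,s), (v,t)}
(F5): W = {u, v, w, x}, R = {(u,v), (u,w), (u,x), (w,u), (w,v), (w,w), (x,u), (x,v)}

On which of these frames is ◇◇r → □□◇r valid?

The schema corresponds to a generalized confluence (Geach) condition: ∀x ∀y ∀z ((xR²y ∧ xR²z) → ∃w (y = w ∧ zRw)).
(F1): satisfies the condition.
(F2): fails — sR²s, sR²v but no w* with s=w* and vRw*.
(F3): fails — w0R²w0, w0R²w2 but no w with w0=w and w2Rw.
(F4): fails — sR²s, sR²s but no w with s=w and sRw.
(F5): fails — uR²u, uR²u but no t with u=t and uRt.

(F1)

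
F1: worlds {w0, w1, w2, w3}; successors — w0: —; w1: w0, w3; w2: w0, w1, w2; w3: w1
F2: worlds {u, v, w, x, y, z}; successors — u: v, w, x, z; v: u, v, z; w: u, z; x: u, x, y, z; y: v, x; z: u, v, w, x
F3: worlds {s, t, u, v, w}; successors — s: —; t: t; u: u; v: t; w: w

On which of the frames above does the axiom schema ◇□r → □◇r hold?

F2, F3

Frame correspondent (Sahlqvist): ∀x ∀y ∀z (Rxy ∧ Rxz → ∃w (Ryw ∧ Rzw)) — i.e. convergence.
F1: fails — Rw1w0 and Rw1w0 but w0 and w0 have no common successor.
F2: holds.
F3: holds.
Valid on: F2, F3.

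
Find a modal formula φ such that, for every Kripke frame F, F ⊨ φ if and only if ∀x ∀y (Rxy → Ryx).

A defining formula is r → □◇r (the B axiom).

r → □◇r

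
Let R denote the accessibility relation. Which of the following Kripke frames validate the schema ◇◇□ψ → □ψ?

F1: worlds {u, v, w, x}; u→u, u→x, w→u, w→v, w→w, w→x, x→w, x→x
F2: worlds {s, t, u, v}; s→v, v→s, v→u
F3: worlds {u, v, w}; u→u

F3

Frame correspondent (Sahlqvist): ∀x ∀y ∀z ((xR²y ∧ xRz) → ∃w (yRw ∧ z = w)) — i.e. a generalized confluence (Geach) condition.
F1: fails — uR²x, uRu but no t with xRt and u=t.
F2: fails — sR²u, sRv but no w with uRw and v=w.
F3: condition met.
Valid on: F3.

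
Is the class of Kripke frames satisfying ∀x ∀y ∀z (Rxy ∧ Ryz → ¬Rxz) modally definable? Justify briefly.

Any modally definable frame class is closed under surjective bounded morphisms.
The 5-cycle (worlds w0,w1,w2,w3,w4 with w0→w1→w2→w3→w4→w0) is intransitive. Mapping every world to a single reflexive point • is a surjective bounded morphism; the reflexive point is not intransitive (R••∧R•• but R••).
So no modal formula (or set of formulas) defines exactly the intransitive frames.

Not definable by any modal formula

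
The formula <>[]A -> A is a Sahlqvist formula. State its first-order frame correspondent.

Replacing A by ¬A and contraposing gives the equivalent schema A → □◇A.
Suppose A→□◇A is valid. Take Rxy and set V(A)={x}. Then A at x, so □◇A at x, so ◇A at y, so some z with Ryz has A; z=x, i.e. Ryx.

symmetry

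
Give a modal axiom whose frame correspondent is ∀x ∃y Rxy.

□s → ◇s

The condition is seriality. The D schema □s → ◇s defines it.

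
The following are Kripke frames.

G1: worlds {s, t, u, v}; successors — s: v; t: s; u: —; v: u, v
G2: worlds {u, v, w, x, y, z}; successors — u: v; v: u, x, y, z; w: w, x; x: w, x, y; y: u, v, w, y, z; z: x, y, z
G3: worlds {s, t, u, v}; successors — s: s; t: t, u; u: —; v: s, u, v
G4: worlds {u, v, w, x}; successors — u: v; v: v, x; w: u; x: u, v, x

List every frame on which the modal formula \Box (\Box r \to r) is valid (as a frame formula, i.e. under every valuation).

This is the axiom for shift-reflexivity; its first-order frame correspondent is \forall x \forall y (Rxy \to Ryy).
G1: fails — Rvu but not Ruu.
G2: fails — Ruv but not Rvv.
G3: fails — Rvu but not Ruu.
G4: fails — Rwu but not Ruu.

none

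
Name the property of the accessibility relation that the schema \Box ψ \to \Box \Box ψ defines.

This schema is the 4 axiom.
Its frame correspondent is transitivity — \forall x \forall y \forall z (Rxy \wedge Ryz \to Rxz).

Transitivity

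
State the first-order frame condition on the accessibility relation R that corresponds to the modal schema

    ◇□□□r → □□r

This is a Sahlqvist (Geach-type) schema ◇^1□^3r → □^2◇^0r.
Minimal-valuation argument: fix x; take any y with xR^1y and any z with xR^2z. Set V(r) to the set of worlds R-reachable from y in exactly 3 steps. Then □^3r holds at y, so the antecedent holds at x; validity forces ◇^0r at z, giving a w with zR^0w and yR^3w.
First-order correspondent: ∀x ∀y ∀z ((xRy ∧ xR²z) → ∃w (yR³w ∧ z = w)).

∀x ∀y ∀z ((xRy ∧ xR²z) → ∃w (yR³w ∧ z = w))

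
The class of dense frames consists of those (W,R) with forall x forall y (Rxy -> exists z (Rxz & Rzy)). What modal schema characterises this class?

□□s → □s

This is density; the standard corresponding axiom is C4: □□s → □s.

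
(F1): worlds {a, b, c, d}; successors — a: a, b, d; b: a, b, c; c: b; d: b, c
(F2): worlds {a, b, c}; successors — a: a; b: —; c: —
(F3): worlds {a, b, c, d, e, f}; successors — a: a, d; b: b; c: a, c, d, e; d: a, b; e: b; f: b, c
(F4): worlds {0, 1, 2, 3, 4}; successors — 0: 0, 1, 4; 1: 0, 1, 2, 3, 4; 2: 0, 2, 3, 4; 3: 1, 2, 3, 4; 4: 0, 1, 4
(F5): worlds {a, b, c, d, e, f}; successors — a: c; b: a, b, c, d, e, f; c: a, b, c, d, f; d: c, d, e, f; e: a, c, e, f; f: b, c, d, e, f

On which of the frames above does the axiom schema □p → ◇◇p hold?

Frame correspondent (Sahlqvist): ∀x ∃w (xRw ∧ xR²w) — i.e. a generalized confluence (Geach) condition.
(F1): satisfies the condition.
(F2): fails — at b but no w with bRw and bR²w.
(F3): satisfies the condition.
(F4): satisfies the condition.
(F5): satisfies the condition.
Valid on: (F1), (F3), (F4), (F5).

(F1), (F3), (F4), (F5)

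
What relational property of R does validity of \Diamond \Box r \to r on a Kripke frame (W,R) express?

Symmetry

Equivalently (dual form): r → □◇r.
Suppose r→□◇r is valid. Take Rxy and set V(r)={x}. Then r at x, so □◇r at x, so ◇r at y, so some z with Ryz has r; z=x, i.e. Ryx.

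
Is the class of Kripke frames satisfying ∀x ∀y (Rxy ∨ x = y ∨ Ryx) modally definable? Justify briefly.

Any modally definable frame class is closed under disjoint unions.
Take 2 disjoint single-world reflexive frames: each is trivially connected, but their disjoint union has 2 worlds with no edge between distinct components, so it is not connected.
So the class is not modally definable.

No — not modally definable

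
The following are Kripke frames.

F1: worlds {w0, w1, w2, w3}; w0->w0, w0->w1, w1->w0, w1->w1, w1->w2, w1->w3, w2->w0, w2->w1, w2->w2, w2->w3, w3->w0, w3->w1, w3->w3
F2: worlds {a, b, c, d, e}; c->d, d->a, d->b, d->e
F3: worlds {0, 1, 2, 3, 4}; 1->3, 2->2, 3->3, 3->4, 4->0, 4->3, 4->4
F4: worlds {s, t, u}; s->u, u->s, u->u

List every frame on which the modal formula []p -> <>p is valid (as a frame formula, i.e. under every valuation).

The schema corresponds to seriality: forall x exists y Rxy.
F1: condition met.
F2: fails — world a has no successor.
F3: fails — world 0 has no successor.
F4: fails — world t has no successor.
Valid on: F1.

F1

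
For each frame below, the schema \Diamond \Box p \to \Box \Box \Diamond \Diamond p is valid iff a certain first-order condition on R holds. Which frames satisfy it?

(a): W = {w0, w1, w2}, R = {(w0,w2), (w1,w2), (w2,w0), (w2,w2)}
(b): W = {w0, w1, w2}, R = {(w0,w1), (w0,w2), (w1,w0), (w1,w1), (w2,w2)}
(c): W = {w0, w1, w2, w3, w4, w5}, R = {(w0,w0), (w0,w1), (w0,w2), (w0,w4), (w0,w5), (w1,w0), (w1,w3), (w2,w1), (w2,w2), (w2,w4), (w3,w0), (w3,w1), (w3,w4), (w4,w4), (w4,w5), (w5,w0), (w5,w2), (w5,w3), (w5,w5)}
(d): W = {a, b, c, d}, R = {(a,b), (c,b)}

(a), (c), (d)

This is the axiom for a generalized confluence (Geach) condition; its first-order frame correspondent is \forall x \forall y \forall z ((xRy \wedge x R^2 z) \to \exists w (yRw \wedge z R^2 w)).
(a): holds.
(b): fails — w0Rw1, w0R²w2 but no w with w1Rw and w2R²w.
(c): holds.
(d): holds.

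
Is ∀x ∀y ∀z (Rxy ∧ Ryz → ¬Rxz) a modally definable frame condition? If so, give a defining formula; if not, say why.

Not modally definable

If a class were modally definable it would be closed under surjective bounded morphisms (Goldblatt–Thomason).
The 3-cycle (worlds a,b,c with a→b→c→a) is intransitive. Mapping every world to a single reflexive point • is a surjective bounded morphism; the reflexive point is not intransitive (R••∧R•• but R••).
Hence intransitivity is not modally definable.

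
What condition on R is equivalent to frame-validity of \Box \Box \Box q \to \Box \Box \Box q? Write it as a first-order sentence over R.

This is a Sahlqvist (Geach-type) schema ◇^0□^3q → □^3◇^0q.
Minimal-valuation argument: fix x; take any y with xR^0y and any z with xR^3z. Set V(q) to the set of worlds R-reachable from y in exactly 3 steps. Then □^3q holds at y, so the antecedent holds at x; validity forces ◇^0q at z, giving a w with zR^0w and yR^3w.
First-order correspondent: \forall x \forall z (x R^3 z \to \exists w (x R^3 w \wedge z = w)).

\forall x \forall z (x R^3 z \to \exists w (x R^3 w \wedge z = w))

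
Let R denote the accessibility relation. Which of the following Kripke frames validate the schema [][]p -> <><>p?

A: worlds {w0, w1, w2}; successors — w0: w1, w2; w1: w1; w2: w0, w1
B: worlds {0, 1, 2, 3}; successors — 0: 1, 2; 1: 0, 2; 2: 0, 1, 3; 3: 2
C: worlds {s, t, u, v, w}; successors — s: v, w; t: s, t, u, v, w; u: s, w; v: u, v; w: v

Frame correspondent (Sahlqvist): forall x exists w (x R^2 w & x R^2 w) — i.e. a generalized confluence (Geach) condition.
A: holds.
B: holds.
C: holds.

A, B, C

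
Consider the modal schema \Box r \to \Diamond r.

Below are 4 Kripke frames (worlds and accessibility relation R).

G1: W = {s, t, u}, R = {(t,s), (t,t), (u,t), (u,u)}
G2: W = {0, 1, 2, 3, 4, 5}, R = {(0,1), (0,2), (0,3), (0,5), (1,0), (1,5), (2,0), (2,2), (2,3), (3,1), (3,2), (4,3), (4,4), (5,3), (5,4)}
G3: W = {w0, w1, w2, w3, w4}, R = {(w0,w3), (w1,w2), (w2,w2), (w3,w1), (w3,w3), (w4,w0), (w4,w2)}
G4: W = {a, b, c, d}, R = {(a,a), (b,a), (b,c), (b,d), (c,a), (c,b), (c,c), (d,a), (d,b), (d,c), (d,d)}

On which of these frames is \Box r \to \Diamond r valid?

The schema corresponds to seriality: \forall x \exists y Rxy.
G1: fails — world s has no successor.
G2: holds.
G3: holds.
G4: holds.
Valid on: G2, G3, G4.

G2, G3, G4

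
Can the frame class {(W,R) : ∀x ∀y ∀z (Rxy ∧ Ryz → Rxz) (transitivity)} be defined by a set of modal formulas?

Yes, by □q → □□q

Yes: it is transitivity, defined by the 4 schema □q → □□q.
Suppose □q→□□q is valid. Take Rxy, Ryz and set V(q)={w : Rxw}. Then □q at x, so □□q at x, so □q at y, so q at z, i.e. Rxz.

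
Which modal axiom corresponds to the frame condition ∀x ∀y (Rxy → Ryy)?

□(□q → q)

A defining formula is □(□q → q) (the T□ axiom).
Suppose □(□q→q) is valid. Take Rxy and set V(q)={w : Ryw}. Then at y, □q holds; since □(□q→q) at x, □q→q at y, so q at y, i.e. Ryy.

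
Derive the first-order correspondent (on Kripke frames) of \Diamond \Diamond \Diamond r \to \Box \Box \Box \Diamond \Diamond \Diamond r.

\forall x \forall y \forall z ((x R^3 y \wedge x R^3 z) \to \exists w (y = w \wedge z R^3 w))

This is a Sahlqvist (Geach-type) schema ◇^3□^0r → □^3◇^3r.
Minimal-valuation argument: fix x; take any y with xR^3y and any z with xR^3z. Set V(r) to the set of worlds R-reachable from y in exactly 0 steps. Then □^0r holds at y, so the antecedent holds at x; validity forces ◇^3r at z, giving a w with zR^3w and yR^0w.
First-order correspondent: \forall x \forall y \forall z ((x R^3 y \wedge x R^3 z) \to \exists w (y = w \wedge z R^3 w)).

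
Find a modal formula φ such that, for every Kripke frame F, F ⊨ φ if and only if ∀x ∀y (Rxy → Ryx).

ψ → □◇ψ

The condition is symmetry. The B schema ψ → □◇ψ defines it.
Suppose ψ→□◇ψ is valid. Take Rxy and set V(ψ)={x}. Then ψ at x, so □◇ψ at x, so ◇ψ at y, so some z with Ryz has ψ; z=x, i.e. Ryx.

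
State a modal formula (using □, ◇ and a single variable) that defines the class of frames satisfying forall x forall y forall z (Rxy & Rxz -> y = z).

The condition is partial functionality. The CD schema ◇q → □q defines it.
Suppose ◇q→□q is valid. Take Rxy, Rxz and set V(q)={y}. Then ◇q at x, so □q at x, so q at z, i.e. z=y.

◇q → □q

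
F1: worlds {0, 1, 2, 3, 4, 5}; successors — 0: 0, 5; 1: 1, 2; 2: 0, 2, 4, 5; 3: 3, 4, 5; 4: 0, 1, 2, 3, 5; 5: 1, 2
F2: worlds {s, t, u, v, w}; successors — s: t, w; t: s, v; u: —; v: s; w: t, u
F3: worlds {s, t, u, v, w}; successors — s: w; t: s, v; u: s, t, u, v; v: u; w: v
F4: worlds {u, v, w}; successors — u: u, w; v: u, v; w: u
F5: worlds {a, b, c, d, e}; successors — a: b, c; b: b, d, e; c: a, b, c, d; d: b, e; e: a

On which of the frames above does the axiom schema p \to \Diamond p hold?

none

The schema corresponds to reflexivity: \forall x Rxx.
F1: fails — world 4 does not see itself.
F2: fails — world s does not see itself.
F3: fails — world s does not see itself.
F4: fails — world w does not see itself.
F5: fails — world a does not see itself.
Valid on no frame.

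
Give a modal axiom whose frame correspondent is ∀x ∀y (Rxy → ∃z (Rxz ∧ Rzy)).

□□p → □p

A defining formula is □□p → □p (the C4 axiom).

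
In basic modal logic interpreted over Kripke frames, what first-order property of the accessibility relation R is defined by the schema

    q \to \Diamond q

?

reflexivity: \forall x Rxx

This is frame-equivalent to □q → q (substitute ¬q for q and contrapose).
Suppose □q→q is valid. At any x set V(q)={w : Rxw}. Then □q holds at x, so q holds at x, i.e. Rxx.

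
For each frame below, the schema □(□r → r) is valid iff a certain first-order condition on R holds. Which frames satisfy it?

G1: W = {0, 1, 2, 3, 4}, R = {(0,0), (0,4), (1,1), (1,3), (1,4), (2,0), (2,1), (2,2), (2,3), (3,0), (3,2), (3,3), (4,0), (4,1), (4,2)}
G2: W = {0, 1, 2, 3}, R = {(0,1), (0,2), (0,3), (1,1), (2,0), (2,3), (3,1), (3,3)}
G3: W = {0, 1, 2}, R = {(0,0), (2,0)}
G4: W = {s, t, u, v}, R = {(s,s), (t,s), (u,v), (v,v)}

G3, G4

The schema corresponds to shift-reflexivity: ∀x ∀y (Rxy → Ryy).
G1: fails — R04 but not R44.
G2: fails — R02 but not R22.
G3: condition met.
G4: condition met.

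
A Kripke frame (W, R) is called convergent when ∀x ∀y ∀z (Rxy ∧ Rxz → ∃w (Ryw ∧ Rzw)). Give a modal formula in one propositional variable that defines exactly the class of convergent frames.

This is convergence; the standard corresponding axiom is .2: ◇□q → □◇q.

◇□q → □◇q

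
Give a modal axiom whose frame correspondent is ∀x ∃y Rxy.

A defining formula is □p → ◇p (the D axiom).
Suppose □p→◇p is valid. At any x set V(p)=W. Then □p at x, so ◇p at x, so x has a successor.

□p → ◇p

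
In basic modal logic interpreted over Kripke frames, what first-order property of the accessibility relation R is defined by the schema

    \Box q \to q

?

This is the T axiom.
It corresponds to reflexivity: \forall x Rxx.

reflexivity: \forall x Rxx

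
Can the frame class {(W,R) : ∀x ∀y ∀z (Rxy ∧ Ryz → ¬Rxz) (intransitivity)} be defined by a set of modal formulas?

Modal frame validity is preserved under surjective bounded morphisms.
The 5-cycle (worlds w0,w1,w2,w3,w4 with w0→w1→w2→w3→w4→w0) is intransitive. Mapping every world to a single reflexive point • is a surjective bounded morphism; the reflexive point is not intransitive (R••∧R•• but R••).
So the class is not modally definable.

Not modally definable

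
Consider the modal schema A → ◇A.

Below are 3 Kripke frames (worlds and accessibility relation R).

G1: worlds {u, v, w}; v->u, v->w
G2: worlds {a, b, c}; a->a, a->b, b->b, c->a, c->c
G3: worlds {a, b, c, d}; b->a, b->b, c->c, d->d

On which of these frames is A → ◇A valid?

The schema corresponds to reflexivity: ∀x Rxx.
G1: fails — world u does not see itself.
G2: satisfies the condition.
G3: fails — world a does not see itself.
Valid on: G2.

G2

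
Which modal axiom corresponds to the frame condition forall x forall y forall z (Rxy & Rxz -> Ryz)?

◇r → □◇r

A defining formula is ◇r → □◇r (the 5 axiom).
Suppose ◇r→□◇r is valid. Take Rxy, Rxz and set V(r)={y}. Then ◇r at x, so □◇r at x, so ◇r at z, so some w with Rzw has r; w=y, i.e. Rzy. By symmetry of the argument, Ryz.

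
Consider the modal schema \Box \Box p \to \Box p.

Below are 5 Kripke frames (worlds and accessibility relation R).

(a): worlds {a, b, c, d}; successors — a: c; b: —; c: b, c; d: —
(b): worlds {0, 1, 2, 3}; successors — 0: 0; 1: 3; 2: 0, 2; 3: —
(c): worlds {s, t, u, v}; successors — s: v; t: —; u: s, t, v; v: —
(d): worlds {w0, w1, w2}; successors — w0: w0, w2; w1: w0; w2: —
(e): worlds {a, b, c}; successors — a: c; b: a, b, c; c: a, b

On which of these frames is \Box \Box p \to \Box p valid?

(a), (d)

The schema corresponds to density: \forall x \forall y (Rxy \to \exists z (Rxz \wedge Rzy)).
(a): satisfies the condition.
(b): fails — R13 but no z with R1z and Rz3.
(c): fails — Rus but no z with Ruz and Rzs.
(d): satisfies the condition.
(e): fails — Rac but no z with Raz and Rzc.
Valid on: (a), (d).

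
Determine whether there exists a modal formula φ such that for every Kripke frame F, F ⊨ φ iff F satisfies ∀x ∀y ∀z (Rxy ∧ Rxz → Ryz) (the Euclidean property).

Yes, by ◇r → □◇r

The condition is the Euclidean property. A defining modal formula is ◇r → □◇r.
Suppose ◇r→□◇r is valid. Take Rxy, Rxz and set V(r)={y}. Then ◇r at x, so □◇r at x, so ◇r at z, so some w with Rzw has r; w=y, i.e. Rzy. By symmetry of the argument, Ryz.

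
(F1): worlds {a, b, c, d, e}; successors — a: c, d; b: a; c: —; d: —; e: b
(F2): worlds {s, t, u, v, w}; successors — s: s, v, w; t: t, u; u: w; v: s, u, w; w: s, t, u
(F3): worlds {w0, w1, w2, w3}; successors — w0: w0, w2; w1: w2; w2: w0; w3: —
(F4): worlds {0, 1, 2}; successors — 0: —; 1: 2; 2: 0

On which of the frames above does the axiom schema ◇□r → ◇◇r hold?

(F2), (F3)

The schema corresponds to a generalized confluence (Geach) condition: ∀x ∀y (xRy → ∃w (yRw ∧ xR²w)).
(F1): fails — aRc but no w with cRw and aR²w.
(F2): ✓.
(F3): ✓.
(F4): fails — 2R0 but no w with 0Rw and 2R²w.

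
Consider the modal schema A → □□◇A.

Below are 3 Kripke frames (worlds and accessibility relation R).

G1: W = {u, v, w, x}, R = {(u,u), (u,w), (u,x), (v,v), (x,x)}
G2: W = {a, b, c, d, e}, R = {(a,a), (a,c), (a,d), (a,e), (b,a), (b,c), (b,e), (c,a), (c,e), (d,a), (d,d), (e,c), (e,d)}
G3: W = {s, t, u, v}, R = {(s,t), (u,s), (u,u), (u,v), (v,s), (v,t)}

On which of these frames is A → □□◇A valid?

This is the axiom for a generalized confluence (Geach) condition; its first-order frame correspondent is ∀x ∀z (xR²z → ∃w (x = w ∧ zRw)).
G1: fails — uR²w but no t with u=t and wRt.
G2: fails — aR²e but no w with a=w and eRw.
G3: fails — uR²s but no w with u=w and sRw.
Valid on no frame.

none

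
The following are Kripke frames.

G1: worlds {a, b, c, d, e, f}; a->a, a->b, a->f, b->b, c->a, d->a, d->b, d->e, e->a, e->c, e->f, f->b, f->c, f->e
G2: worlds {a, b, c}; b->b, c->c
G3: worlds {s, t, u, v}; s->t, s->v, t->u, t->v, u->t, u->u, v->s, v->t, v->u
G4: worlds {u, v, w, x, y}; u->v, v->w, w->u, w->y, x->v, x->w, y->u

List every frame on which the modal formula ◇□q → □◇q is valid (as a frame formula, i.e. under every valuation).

G2, G3

The schema corresponds to convergence: ∀x ∀y ∀z (Rxy ∧ Rxz → ∃w (Ryw ∧ Rzw)).
G1: fails — Rdb and Rde but b and e have no common successor.
G2: ✓.
G3: ✓.
G4: fails — Rwu and Rwy but u and y have no common successor.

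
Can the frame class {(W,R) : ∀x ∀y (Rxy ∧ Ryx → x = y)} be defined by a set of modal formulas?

If a class were modally definable it would be closed under surjective bounded morphisms (Goldblatt–Thomason).
The 8-cycle (worlds 0,1,2,3,4,5,6,7 with 0→1→2→3→4→5→6→7→0) is antisymmetric. Sending even-indexed worlds to s and odd-indexed worlds to t is a surjective bounded morphism onto the two-world frame with s↔t, which is not antisymmetric.
So the class is not modally definable.

No — not modally definable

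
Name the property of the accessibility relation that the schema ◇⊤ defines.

◇⊤ holds at w iff w has a successor, so frame-validity of ◇⊤ is exactly seriality. Equivalently via □q → ◇q:
Suppose □q→◇q is valid. At any x set V(q)=W. Then □q at x, so ◇q at x, so x has a successor.

Seriality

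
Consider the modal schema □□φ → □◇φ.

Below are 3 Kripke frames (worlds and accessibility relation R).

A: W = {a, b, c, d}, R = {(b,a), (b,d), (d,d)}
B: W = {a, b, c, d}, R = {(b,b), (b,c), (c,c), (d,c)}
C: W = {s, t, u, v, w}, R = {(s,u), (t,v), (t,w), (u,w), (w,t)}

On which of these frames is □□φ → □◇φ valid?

Frame correspondent (Sahlqvist): ∀x ∀z (xRz → ∃w (xR²w ∧ zRw)) — i.e. a generalized confluence (Geach) condition.
A: fails — bRa but no w with bR²w and aRw.
B: condition met.
C: fails — tRv but no w* with tR²w* and vRw*.

B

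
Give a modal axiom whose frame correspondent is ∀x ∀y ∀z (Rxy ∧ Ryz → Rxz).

This is transitivity; the standard corresponding axiom is 4: □ψ → □□ψ.

□ψ → □□ψ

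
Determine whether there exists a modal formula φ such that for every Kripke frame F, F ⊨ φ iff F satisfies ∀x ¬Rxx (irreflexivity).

Any modally definable frame class is closed under surjective bounded morphisms.
The 4-cycle (worlds 0,1,2,3 with 0→1→2→3→0) is irreflexive, and the map sending every world to a single reflexive point • is a surjective bounded morphism (forth: every edge maps to (•,•); back: every world has a successor). So any modal formula valid on the 4-cycle is also valid on the reflexive point, which is not irreflexive.
So no modal formula (or set of formulas) defines exactly the irreflexive frames.

No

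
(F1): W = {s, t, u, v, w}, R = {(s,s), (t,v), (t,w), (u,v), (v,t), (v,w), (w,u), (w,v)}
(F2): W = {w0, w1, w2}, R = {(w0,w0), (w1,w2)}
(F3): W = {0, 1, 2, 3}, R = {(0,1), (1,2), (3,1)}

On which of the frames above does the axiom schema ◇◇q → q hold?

(F2)

The schema corresponds to a generalized confluence (Geach) condition: ∀x ∀y (xR²y → ∃w (y = w ∧ x = w)).
(F1): fails — tR²u but u ≠ t.
(F2): holds.
(F3): fails — 0R²2 but 2 ≠ 0.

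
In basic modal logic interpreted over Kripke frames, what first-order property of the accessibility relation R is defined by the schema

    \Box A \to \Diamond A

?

Seriality

Suppose □A→◇A is valid. At any x set V(A)=W. Then □A at x, so ◇A at x, so x has a successor.
Conversely, any frame satisfying \forall x \exists y Rxy validates the schema.
Frame condition: \forall x \exists y Rxy.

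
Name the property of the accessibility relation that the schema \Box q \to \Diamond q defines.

seriality

Suppose □q→◇q is valid. At any x set V(q)=W. Then □q at x, so ◇q at x, so x has a successor.
Conversely, any frame satisfying \forall x \exists y Rxy validates the schema.
Frame condition: \forall x \exists y Rxy.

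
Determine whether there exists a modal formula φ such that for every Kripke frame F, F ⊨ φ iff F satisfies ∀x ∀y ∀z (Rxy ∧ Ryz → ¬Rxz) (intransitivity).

Not modally definable

If a class were modally definable it would be closed under surjective bounded morphisms (Goldblatt–Thomason).
The 7-cycle (worlds a,b,c,d,e,f,g with a→b→c→d→e→f→g→a) is intransitive. Mapping every world to a single reflexive point • is a surjective bounded morphism; the reflexive point is not intransitive (R••∧R•• but R••).
So no modal formula (or set of formulas) defines exactly the intransitive frames.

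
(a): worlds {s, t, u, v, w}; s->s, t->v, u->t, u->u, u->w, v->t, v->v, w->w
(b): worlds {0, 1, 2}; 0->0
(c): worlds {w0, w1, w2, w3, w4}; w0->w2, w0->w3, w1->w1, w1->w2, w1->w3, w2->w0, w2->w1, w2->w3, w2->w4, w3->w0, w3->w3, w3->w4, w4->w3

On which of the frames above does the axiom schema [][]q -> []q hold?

Frame correspondent (Sahlqvist): forall x forall y (Rxy -> exists z (Rxz & Rzy)) — i.e. density.
(a): holds.
(b): holds.
(c): fails — Rw0w2 but no z with Rw0z and Rzw2.
Valid on: (a), (b).

(a), (b)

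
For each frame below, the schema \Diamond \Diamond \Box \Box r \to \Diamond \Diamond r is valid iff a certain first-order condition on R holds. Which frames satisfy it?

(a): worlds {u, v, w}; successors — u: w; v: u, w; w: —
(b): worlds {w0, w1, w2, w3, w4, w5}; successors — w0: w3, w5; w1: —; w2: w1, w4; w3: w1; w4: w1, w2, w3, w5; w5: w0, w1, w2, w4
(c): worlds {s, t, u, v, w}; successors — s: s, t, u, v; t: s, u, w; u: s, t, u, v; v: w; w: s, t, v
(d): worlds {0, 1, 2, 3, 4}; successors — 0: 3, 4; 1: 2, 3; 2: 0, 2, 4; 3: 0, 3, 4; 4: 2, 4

Frame correspondent (Sahlqvist): \forall x \forall y (x R^2 y \to \exists w (y R^2 w \wedge x R^2 w)) — i.e. a generalized confluence (Geach) condition.
(a): fails — vR²w but no t with wR²t and vR²t.
(b): fails — w0R²w1 but no w with w1R²w and w0R²w.
(c): condition met.
(d): condition met.
Valid on: (c), (d).

(c), (d)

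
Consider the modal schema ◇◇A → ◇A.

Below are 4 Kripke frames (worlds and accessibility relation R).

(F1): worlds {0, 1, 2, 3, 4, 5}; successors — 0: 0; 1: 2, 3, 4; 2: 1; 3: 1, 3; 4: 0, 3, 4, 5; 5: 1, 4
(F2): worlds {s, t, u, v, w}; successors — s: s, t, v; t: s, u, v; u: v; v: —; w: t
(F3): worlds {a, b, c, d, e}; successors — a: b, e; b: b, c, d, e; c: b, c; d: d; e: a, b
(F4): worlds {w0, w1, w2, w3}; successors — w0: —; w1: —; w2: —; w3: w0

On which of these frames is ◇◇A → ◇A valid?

This is the axiom for transitivity; its first-order frame correspondent is ∀x ∀y ∀z (Rxy ∧ Ryz → Rxz).
(F1): fails — R31 and R12 but not R32.
(F2): fails — Rwt and Rtv but not Rwv.
(F3): fails — Reb and Rbc but not Rec.
(F4): holds.
Valid on: (F4).

(F4)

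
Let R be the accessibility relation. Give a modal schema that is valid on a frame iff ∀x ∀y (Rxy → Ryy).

The condition is shift-reflexivity. The T□ schema □(□p → p) defines it.

□(□p → p)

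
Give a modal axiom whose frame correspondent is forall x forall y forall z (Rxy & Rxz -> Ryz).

◇ψ → □◇ψ

The condition is the Euclidean property. The 5 schema ◇ψ → □◇ψ defines it.
Suppose ◇ψ→□◇ψ is valid. Take Rxy, Rxz and set V(ψ)={y}. Then ◇ψ at x, so □◇ψ at x, so ◇ψ at z, so some w with Rzw has ψ; w=y, i.e. Rzy. By symmetry of the argument, Ryz.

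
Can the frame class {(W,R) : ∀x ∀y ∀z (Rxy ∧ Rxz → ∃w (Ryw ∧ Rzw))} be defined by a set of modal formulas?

This is a Sahlqvist condition; the .2 axiom ◇□r → □◇r defines it.
Suppose ◇□r→□◇r is valid. Take Rxy, Rxz and set V(r)={w : Ryw}. Then □r at y so ◇□r at x, so □◇r at x, so ◇r at z, giving w with Rzw and Ryw.

Definable; ◇□r → □◇r defines it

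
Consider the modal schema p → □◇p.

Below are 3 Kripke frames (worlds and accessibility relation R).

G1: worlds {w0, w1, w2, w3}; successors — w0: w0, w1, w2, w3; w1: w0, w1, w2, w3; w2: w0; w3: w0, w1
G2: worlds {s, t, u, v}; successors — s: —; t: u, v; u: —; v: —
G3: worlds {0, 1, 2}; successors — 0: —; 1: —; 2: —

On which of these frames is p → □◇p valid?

G3

Frame correspondent (Sahlqvist): ∀x ∀y (Rxy → Ryx) — i.e. symmetry.
G1: fails — Rw1w2 but not Rw2w1.
G2: fails — Rtu but not Rut.
G3: satisfies the condition.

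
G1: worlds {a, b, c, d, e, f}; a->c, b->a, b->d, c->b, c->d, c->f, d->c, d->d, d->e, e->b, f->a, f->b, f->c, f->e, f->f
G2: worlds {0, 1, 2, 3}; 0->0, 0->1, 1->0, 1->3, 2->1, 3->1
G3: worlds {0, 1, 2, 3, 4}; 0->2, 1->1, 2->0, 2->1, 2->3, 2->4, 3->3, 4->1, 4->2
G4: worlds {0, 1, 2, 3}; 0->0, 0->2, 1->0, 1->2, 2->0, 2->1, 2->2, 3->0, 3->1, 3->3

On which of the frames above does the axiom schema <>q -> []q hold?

This is the axiom for partial functionality; its first-order frame correspondent is forall x forall y forall z (Rxy & Rxz -> y = z).
G1: fails — b sees both a and d.
G2: fails — 0 sees both 0 and 1.
G3: fails — 2 sees both 0 and 1.
G4: fails — 0 sees both 0 and 2.

none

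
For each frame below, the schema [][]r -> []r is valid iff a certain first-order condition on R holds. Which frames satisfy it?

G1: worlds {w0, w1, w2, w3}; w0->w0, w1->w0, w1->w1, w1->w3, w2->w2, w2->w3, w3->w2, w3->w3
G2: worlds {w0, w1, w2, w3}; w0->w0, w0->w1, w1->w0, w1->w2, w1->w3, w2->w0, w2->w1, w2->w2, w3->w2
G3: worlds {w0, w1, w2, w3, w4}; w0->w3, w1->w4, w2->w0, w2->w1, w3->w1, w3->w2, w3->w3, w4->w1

Frame correspondent (Sahlqvist): forall x forall y (Rxy -> exists z (Rxz & Rzy)) — i.e. density.
G1: satisfies the condition.
G2: fails — Rw1w3 but no z with Rw1z and Rzw3.
G3: fails — Rw4w1 but no z with Rw4z and Rzw1.
Valid on: G1.

G1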